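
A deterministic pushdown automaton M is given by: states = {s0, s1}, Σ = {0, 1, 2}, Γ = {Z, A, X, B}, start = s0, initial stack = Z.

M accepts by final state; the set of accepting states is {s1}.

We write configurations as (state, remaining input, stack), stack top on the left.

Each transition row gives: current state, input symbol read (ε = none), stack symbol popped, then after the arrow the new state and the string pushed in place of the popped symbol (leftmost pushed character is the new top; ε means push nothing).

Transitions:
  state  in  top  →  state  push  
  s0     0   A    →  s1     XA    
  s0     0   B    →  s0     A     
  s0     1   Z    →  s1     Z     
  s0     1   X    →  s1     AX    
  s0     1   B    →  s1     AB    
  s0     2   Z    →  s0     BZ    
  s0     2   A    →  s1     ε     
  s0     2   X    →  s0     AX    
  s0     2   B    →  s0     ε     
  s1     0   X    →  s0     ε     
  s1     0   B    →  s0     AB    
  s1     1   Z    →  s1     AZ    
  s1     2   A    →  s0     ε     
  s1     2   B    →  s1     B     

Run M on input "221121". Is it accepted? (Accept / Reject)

Accept

(s0, 221121, Z)
  read 2, top Z: go to s0, push BZ → (s0, 21121, BZ)
  read 2, top B: go to s0, push ε → (s0, 1121, Z)
  read 1, top Z: go to s1, push Z → (s1, 121, Z)
  read 1, top Z: go to s1, push AZ → (s1, 21, AZ)
  read 2, top A: go to s0, push ε → (s0, 1, Z)
  read 1, top Z: go to s1, push Z → (s1, ε, Z)
All input consumed; state s1 ∈ F.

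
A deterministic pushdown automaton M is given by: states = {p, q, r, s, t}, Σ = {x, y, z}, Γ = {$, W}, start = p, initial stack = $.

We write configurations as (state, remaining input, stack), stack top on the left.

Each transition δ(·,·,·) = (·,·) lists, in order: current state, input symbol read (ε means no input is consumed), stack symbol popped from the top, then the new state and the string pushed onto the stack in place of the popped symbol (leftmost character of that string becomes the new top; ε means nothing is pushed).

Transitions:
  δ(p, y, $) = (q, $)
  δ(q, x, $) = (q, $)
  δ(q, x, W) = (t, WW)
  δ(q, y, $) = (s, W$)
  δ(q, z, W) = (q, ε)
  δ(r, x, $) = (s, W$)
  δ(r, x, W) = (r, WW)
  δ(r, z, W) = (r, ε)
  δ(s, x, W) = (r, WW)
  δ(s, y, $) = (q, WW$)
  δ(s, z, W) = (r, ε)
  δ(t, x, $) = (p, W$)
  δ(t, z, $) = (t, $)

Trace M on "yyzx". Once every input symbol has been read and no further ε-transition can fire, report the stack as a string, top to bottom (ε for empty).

(p, yyzx, $)
  read y, top $: go to q, push $ → (q, yzx, $)
  read y, top $: go to s, push W$ → (s, zx, W$)
  read z, top W: go to r, push ε → (r, x, $)
  read x, top $: go to s, push W$ → (s, ε, W$)
All input consumed in state s with stack W$.

W$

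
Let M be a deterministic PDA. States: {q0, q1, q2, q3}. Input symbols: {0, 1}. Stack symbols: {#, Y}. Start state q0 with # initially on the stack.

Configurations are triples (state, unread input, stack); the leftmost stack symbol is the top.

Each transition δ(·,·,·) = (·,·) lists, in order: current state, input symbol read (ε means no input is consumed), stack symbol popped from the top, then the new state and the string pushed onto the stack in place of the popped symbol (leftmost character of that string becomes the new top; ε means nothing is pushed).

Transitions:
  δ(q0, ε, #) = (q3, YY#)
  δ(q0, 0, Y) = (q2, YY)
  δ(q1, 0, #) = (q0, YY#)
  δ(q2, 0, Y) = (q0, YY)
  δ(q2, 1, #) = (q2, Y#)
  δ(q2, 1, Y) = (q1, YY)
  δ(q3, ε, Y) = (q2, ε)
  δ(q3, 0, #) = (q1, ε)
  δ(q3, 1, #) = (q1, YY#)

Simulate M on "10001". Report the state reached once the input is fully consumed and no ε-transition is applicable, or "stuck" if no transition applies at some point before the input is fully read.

(q0, 10001, #) ⊢ (q3, 10001, YY#) ⊢ (q2, 10001, Y#) ⊢ (q1, 0001, YY#)
No transition for (q1, 0, top Y); M blocks with input 0001 remaining.

stuck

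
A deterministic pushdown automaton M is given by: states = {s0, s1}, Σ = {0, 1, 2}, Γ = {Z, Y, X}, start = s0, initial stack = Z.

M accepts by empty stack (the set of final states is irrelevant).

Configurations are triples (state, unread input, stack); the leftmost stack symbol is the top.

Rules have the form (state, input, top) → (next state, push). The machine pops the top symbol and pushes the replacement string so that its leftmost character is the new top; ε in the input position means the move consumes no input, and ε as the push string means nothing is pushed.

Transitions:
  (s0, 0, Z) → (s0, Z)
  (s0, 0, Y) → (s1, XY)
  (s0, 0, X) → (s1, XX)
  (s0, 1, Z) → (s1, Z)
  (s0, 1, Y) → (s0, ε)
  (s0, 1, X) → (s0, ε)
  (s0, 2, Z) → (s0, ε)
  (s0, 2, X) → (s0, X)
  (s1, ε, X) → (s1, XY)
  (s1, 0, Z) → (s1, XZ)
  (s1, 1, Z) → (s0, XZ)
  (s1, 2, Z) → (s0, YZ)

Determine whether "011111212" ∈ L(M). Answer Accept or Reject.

Accept

(s0, 011111212, Z) ⊢ (s0, 11111212, Z) ⊢ (s1, 1111212, Z) ⊢ (s0, 111212, XZ) ⊢ (s0, 11212, Z) ⊢ (s1, 1212, Z) ⊢ (s0, 212, XZ) ⊢ (s0, 12, XZ) ⊢ (s0, 2, Z) ⊢ (s0, ε, ε)
All input consumed and the stack is empty.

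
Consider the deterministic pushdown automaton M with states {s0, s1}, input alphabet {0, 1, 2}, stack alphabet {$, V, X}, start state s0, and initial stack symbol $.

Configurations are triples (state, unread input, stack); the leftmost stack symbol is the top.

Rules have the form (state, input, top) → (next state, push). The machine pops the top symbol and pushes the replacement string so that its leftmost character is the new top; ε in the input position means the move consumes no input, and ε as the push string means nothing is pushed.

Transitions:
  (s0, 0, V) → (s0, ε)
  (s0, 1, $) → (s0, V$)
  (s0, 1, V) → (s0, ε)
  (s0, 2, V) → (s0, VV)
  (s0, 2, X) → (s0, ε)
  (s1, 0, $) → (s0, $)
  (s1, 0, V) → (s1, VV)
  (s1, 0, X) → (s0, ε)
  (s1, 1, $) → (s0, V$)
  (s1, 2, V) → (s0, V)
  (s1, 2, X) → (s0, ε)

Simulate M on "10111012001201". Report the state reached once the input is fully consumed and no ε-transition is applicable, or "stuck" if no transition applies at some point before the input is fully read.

(s0, 10111012001201, $) ⊢ (s0, 0111012001201, V$) ⊢ (s0, 111012001201, $) ⊢ (s0, 11012001201, V$) ⊢ (s0, 1012001201, $) ⊢ (s0, 012001201, V$) ⊢ (s0, 12001201, $) ⊢ (s0, 2001201, V$) ⊢ (s0, 001201, VV$) ⊢ (s0, 01201, V$) ⊢ (s0, 1201, $) ⊢ (s0, 201, V$) ⊢ (s0, 01, VV$) ⊢ (s0, 1, V$) ⊢ (s0, ε, $)
All input consumed; M is in state s0.

s0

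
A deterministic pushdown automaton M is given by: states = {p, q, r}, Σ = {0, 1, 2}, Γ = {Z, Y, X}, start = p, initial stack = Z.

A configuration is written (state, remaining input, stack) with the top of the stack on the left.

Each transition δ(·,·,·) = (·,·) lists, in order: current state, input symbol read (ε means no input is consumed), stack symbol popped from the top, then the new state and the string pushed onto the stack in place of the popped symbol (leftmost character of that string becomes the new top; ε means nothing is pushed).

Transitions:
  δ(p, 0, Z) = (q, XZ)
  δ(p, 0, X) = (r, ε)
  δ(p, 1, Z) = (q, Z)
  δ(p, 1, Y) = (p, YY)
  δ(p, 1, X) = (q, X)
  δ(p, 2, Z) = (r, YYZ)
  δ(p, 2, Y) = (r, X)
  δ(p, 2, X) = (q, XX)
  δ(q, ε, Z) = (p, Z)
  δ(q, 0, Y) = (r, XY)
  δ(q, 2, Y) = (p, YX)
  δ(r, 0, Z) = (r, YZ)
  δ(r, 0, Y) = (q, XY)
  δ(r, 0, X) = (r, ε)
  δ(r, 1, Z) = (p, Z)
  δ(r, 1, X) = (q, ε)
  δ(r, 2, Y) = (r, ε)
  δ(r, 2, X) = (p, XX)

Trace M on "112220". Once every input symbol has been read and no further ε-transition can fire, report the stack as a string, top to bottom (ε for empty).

(p, 112220, Z) ⊢ (q, 12220, Z) ⊢ (p, 12220, Z) ⊢ (q, 2220, Z) ⊢ (p, 2220, Z) ⊢ (r, 220, YYZ) ⊢ (r, 20, YZ) ⊢ (r, 0, Z) ⊢ (r, ε, YZ)
All input consumed in state r with stack YZ.

YZ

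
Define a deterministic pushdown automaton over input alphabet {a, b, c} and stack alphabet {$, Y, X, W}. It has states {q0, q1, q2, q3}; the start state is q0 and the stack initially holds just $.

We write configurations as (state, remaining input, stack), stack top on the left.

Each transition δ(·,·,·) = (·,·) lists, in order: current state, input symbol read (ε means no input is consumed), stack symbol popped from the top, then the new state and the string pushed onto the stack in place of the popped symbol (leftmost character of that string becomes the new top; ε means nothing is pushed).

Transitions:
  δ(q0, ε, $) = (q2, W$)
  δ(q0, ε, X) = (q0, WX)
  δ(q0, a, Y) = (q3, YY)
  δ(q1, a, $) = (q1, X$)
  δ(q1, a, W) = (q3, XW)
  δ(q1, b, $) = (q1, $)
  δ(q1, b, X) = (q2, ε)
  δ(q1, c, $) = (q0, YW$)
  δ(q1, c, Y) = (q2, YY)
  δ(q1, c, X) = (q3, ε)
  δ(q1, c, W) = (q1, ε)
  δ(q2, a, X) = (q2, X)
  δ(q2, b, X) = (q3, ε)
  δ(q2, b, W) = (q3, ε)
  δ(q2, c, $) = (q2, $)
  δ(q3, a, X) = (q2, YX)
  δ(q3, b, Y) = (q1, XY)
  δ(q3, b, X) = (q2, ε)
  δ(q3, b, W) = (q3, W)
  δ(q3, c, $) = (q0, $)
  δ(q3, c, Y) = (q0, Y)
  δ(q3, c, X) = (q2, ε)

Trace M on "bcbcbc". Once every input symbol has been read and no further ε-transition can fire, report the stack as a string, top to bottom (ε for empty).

W$

(q0, bcbcbc, $)
  ε-move, top $: go to q2, push W$ → (q2, bcbcbc, W$)
  read b, top W: go to q3, push ε → (q3, cbcbc, $)
  read c, top $: go to q0, push $ → (q0, bcbc, $)
  ε-move, top $: go to q2, push W$ → (q2, bcbc, W$)
  read b, top W: go to q3, push ε → (q3, cbc, $)
  read c, top $: go to q0, push $ → (q0, bc, $)
  ε-move, top $: go to q2, push W$ → (q2, bc, W$)
  read b, top W: go to q3, push ε → (q3, c, $)
  read c, top $: go to q0, push $ → (q0, ε, $)
  ε-move, top $: go to q2, push W$ → (q2, ε, W$)
All input consumed in state q2 with stack W$.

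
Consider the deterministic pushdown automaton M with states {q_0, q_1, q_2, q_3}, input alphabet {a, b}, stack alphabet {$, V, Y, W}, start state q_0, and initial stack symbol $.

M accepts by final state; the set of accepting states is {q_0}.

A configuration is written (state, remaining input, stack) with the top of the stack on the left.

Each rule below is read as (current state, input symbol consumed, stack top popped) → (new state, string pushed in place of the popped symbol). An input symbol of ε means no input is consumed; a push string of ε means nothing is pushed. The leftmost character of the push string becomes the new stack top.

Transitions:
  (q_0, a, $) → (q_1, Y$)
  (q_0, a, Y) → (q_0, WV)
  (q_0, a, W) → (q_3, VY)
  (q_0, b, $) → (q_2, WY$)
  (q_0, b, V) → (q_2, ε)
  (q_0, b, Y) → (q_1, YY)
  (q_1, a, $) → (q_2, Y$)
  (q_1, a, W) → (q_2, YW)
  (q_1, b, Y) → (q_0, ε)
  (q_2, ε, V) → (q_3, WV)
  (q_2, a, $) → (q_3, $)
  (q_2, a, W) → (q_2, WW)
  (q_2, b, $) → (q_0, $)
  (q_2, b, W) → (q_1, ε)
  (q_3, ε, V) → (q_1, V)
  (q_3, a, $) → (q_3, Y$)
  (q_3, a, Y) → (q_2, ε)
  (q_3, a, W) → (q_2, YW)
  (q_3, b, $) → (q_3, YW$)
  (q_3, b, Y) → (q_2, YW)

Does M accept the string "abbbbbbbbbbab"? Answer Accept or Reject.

(q_0, abbbbbbbbbbab, $) ⊢ (q_1, bbbbbbbbbbab, Y$) ⊢ (q_0, bbbbbbbbbab, $) ⊢ (q_2, bbbbbbbbab, WY$) ⊢ (q_1, bbbbbbbab, Y$) ⊢ (q_0, bbbbbbab, $) ⊢ (q_2, bbbbbab, WY$) ⊢ (q_1, bbbbab, Y$) ⊢ (q_0, bbbab, $) ⊢ (q_2, bbab, WY$) ⊢ (q_1, bab, Y$) ⊢ (q_0, ab, $) ⊢ (q_1, b, Y$) ⊢ (q_0, ε, $)
All input consumed; state q_0 ∈ F.

Accept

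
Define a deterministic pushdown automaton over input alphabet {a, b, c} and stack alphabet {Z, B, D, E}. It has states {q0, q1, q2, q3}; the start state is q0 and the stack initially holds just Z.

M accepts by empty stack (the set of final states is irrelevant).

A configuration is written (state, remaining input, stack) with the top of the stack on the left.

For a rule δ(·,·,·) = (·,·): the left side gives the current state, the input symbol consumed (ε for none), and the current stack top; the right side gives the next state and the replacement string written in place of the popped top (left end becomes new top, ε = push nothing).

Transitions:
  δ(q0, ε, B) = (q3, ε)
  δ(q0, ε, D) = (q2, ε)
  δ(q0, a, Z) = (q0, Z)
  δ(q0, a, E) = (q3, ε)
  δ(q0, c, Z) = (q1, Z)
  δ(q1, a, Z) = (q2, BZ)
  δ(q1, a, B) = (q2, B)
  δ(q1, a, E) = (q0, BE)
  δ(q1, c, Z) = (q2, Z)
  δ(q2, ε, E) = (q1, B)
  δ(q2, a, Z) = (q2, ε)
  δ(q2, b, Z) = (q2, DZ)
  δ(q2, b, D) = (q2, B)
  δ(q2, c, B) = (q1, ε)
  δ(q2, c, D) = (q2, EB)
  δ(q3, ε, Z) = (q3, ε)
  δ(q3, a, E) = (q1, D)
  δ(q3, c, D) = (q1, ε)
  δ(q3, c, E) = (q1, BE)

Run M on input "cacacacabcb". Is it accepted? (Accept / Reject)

(q0, cacacacabcb, Z)
  read c, top Z: go to q1, push Z → (q1, acacacabcb, Z)
  read a, top Z: go to q2, push BZ → (q2, cacacabcb, BZ)
  read c, top B: go to q1, push ε → (q1, acacabcb, Z)
  read a, top Z: go to q2, push BZ → (q2, cacabcb, BZ)
  read c, top B: go to q1, push ε → (q1, acabcb, Z)
  read a, top Z: go to q2, push BZ → (q2, cabcb, BZ)
  read c, top B: go to q1, push ε → (q1, abcb, Z)
  read a, top Z: go to q2, push BZ → (q2, bcb, BZ)
No transition applies at (q2, bcb, BZ); input not fully consumed.

Reject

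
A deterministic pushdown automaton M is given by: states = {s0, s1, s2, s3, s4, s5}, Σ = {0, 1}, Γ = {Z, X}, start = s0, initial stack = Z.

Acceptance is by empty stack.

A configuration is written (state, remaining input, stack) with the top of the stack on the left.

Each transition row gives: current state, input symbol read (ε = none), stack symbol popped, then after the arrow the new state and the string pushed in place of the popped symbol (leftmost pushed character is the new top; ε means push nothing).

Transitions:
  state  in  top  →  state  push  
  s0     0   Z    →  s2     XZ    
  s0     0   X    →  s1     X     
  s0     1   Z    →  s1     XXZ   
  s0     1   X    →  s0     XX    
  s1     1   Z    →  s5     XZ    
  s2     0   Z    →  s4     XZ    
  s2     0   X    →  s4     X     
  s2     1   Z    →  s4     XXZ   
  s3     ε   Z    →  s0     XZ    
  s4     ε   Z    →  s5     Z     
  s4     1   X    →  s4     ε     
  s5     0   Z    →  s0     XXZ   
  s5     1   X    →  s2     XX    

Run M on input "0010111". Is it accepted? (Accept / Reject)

Reject

(s0, 0010111, Z) ⊢ (s2, 010111, XZ) ⊢ (s4, 10111, XZ) ⊢ (s4, 0111, Z) ⊢ (s5, 0111, Z) ⊢ (s0, 111, XXZ) ⊢ (s0, 11, XXXZ) ⊢ (s0, 1, XXXXZ) ⊢ (s0, ε, XXXXXZ)
All input consumed; stack is XXXXXZ, not empty, and no further ε-move applies.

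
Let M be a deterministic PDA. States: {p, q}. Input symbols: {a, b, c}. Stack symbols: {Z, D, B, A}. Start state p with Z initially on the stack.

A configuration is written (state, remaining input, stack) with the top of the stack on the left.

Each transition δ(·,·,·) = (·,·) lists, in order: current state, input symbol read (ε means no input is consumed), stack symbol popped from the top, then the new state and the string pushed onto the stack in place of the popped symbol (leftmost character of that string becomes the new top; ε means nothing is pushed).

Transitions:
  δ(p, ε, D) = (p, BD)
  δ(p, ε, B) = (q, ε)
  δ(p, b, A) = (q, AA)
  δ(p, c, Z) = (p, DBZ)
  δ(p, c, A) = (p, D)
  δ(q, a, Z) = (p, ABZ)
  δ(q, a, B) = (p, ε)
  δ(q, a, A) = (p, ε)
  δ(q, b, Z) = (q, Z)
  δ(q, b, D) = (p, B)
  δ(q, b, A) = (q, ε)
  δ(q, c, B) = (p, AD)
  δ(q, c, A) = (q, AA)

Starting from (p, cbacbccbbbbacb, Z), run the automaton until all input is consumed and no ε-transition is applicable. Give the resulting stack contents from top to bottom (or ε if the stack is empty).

(p, cbacbccbbbbacb, Z)
  read c, top Z: go to p, push DBZ → (p, bacbccbbbbacb, DBZ)
  ε-move, top D: go to p, push BD → (p, bacbccbbbbacb, BDBZ)
  ε-move, top B: go to q, push ε → (q, bacbccbbbbacb, DBZ)
  read b, top D: go to p, push B → (p, acbccbbbbacb, BBZ)
  ε-move, top B: go to q, push ε → (q, acbccbbbbacb, BZ)
  read a, top B: go to p, push ε → (p, cbccbbbbacb, Z)
  read c, top Z: go to p, push DBZ → (p, bccbbbbacb, DBZ)
  ε-move, top D: go to p, push BD → (p, bccbbbbacb, BDBZ)
  ε-move, top B: go to q, push ε → (q, bccbbbbacb, DBZ)
  read b, top D: go to p, push B → (p, ccbbbbacb, BBZ)
  ε-move, top B: go to q, push ε → (q, ccbbbbacb, BZ)
  read c, top B: go to p, push AD → (p, cbbbbacb, ADZ)
  read c, top A: go to p, push D → (p, bbbbacb, DDZ)
  ε-move, top D: go to p, push BD → (p, bbbbacb, BDDZ)
  ε-move, top B: go to q, push ε → (q, bbbbacb, DDZ)
  read b, top D: go to p, push B → (p, bbbacb, BDZ)
  ε-move, top B: go to q, push ε → (q, bbbacb, DZ)
  read b, top D: go to p, push B → (p, bbacb, BZ)
  ε-move, top B: go to q, push ε → (q, bbacb, Z)
  read b, top Z: go to q, push Z → (q, bacb, Z)
  read b, top Z: go to q, push Z → (q, acb, Z)
  read a, top Z: go to p, push ABZ → (p, cb, ABZ)
  read c, top A: go to p, push D → (p, b, DBZ)
  ε-move, top D: go to p, push BD → (p, b, BDBZ)
  ε-move, top B: go to q, push ε → (q, b, DBZ)
  read b, top D: go to p, push B → (p, ε, BBZ)
  ε-move, top B: go to q, push ε → (q, ε, BZ)
All input consumed in state q with stack BZ.

BZ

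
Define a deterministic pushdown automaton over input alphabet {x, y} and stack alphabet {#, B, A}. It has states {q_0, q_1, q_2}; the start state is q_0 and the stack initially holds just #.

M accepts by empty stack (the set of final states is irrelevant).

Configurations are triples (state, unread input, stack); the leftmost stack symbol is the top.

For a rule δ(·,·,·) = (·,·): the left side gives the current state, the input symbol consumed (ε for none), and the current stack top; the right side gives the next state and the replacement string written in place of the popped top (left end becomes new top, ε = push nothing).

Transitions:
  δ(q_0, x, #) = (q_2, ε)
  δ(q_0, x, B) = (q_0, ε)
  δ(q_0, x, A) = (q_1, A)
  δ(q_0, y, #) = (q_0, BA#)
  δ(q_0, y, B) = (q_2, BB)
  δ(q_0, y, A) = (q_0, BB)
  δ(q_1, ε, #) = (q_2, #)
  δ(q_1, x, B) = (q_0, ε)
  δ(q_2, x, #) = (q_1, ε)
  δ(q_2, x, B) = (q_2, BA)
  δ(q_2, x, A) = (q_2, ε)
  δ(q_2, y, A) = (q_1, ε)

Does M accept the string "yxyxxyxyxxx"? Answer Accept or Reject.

Accept

(q_0, yxyxxyxyxxx, #)
  read y, top #: go to q_0, push BA# → (q_0, xyxxyxyxxx, BA#)
  read x, top B: go to q_0, push ε → (q_0, yxxyxyxxx, A#)
  read y, top A: go to q_0, push BB → (q_0, xxyxyxxx, BB#)
  read x, top B: go to q_0, push ε → (q_0, xyxyxxx, B#)
  read x, top B: go to q_0, push ε → (q_0, yxyxxx, #)
  read y, top #: go to q_0, push BA# → (q_0, xyxxx, BA#)
  read x, top B: go to q_0, push ε → (q_0, yxxx, A#)
  read y, top A: go to q_0, push BB → (q_0, xxx, BB#)
  read x, top B: go to q_0, push ε → (q_0, xx, B#)
  read x, top B: go to q_0, push ε → (q_0, x, #)
  read x, top #: go to q_2, push ε → (q_2, ε, ε)
All input consumed and the stack is empty.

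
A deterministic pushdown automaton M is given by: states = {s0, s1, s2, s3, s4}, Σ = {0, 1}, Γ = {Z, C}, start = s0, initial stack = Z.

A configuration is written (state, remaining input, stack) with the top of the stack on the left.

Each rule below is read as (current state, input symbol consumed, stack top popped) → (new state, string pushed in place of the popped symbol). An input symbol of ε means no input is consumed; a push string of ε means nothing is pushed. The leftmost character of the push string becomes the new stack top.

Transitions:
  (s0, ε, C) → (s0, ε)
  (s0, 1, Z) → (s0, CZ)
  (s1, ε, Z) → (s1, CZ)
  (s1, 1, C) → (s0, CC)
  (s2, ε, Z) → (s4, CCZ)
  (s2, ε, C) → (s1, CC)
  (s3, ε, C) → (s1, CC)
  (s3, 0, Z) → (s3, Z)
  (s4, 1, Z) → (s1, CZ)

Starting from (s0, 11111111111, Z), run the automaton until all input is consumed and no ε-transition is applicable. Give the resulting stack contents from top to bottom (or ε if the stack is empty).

Z

(s0, 11111111111, Z)
  read 1, top Z: go to s0, push CZ → (s0, 1111111111, CZ)
  ε-move, top C: go to s0, push ε → (s0, 1111111111, Z)
  read 1, top Z: go to s0, push CZ → (s0, 111111111, CZ)
  ε-move, top C: go to s0, push ε → (s0, 111111111, Z)
  read 1, top Z: go to s0, push CZ → (s0, 11111111, CZ)
  ε-move, top C: go to s0, push ε → (s0, 11111111, Z)
  read 1, top Z: go to s0, push CZ → (s0, 1111111, CZ)
  ε-move, top C: go to s0, push ε → (s0, 1111111, Z)
  read 1, top Z: go to s0, push CZ → (s0, 111111, CZ)
  ε-move, top C: go to s0, push ε → (s0, 111111, Z)
  read 1, top Z: go to s0, push CZ → (s0, 11111, CZ)
  ε-move, top C: go to s0, push ε → (s0, 11111, Z)
  read 1, top Z: go to s0, push CZ → (s0, 1111, CZ)
  ε-move, top C: go to s0, push ε → (s0, 1111, Z)
  read 1, top Z: go to s0, push CZ → (s0, 111, CZ)
  ε-move, top C: go to s0, push ε → (s0, 111, Z)
  read 1, top Z: go to s0, push CZ → (s0, 11, CZ)
  ε-move, top C: go to s0, push ε → (s0, 11, Z)
  read 1, top Z: go to s0, push CZ → (s0, 1, CZ)
  ε-move, top C: go to s0, push ε → (s0, 1, Z)
  read 1, top Z: go to s0, push CZ → (s0, ε, CZ)
  ε-move, top C: go to s0, push ε → (s0, ε, Z)
All input consumed in state s0 with stack Z.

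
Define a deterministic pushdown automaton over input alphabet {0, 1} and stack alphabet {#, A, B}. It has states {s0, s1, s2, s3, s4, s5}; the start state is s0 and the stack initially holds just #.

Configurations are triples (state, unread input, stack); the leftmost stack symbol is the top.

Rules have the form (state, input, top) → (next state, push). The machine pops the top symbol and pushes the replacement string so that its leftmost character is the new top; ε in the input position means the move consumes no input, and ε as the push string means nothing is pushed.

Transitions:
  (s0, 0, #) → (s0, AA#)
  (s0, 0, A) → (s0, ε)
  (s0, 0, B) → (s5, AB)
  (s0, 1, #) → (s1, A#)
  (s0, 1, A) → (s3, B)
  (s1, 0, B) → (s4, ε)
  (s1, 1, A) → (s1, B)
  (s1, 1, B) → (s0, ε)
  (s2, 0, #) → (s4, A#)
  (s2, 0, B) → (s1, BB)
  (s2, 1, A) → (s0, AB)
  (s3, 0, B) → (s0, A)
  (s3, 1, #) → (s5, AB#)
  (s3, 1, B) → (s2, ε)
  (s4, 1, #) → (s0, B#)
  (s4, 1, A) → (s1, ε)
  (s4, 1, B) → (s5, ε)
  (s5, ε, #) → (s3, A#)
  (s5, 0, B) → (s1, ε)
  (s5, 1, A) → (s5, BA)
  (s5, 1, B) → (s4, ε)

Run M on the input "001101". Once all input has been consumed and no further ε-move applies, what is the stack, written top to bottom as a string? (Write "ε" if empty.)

#

(s0, 001101, #)
  read 0, top #: go to s0, push AA# → (s0, 01101, AA#)
  read 0, top A: go to s0, push ε → (s0, 1101, A#)
  read 1, top A: go to s3, push B → (s3, 101, B#)
  read 1, top B: go to s2, push ε → (s2, 01, #)
  read 0, top #: go to s4, push A# → (s4, 1, A#)
  read 1, top A: go to s1, push ε → (s1, ε, #)
All input consumed in state s1 with stack #.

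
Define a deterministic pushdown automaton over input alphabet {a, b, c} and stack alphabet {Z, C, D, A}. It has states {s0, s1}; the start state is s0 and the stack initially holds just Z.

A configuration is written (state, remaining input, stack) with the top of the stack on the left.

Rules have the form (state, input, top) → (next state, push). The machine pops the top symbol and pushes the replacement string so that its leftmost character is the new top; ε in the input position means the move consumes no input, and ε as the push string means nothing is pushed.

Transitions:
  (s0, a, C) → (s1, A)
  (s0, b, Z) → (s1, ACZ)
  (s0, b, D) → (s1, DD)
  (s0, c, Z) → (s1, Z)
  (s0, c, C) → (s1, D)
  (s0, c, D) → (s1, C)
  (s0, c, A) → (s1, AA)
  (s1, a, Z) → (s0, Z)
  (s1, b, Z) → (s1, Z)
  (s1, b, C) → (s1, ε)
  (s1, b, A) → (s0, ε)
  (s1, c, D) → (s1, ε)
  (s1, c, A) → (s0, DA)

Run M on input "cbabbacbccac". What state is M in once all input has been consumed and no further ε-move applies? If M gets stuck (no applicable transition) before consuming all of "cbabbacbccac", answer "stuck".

stuck

(s0, cbabbacbccac, Z) ⊢ (s1, babbacbccac, Z) ⊢ (s1, abbacbccac, Z) ⊢ (s0, bbacbccac, Z) ⊢ (s1, bacbccac, ACZ) ⊢ (s0, acbccac, CZ) ⊢ (s1, cbccac, AZ) ⊢ (s0, bccac, DAZ) ⊢ (s1, ccac, DDAZ) ⊢ (s1, cac, DAZ) ⊢ (s1, ac, AZ)
No transition for (s1, a, top A); M blocks with input ac remaining.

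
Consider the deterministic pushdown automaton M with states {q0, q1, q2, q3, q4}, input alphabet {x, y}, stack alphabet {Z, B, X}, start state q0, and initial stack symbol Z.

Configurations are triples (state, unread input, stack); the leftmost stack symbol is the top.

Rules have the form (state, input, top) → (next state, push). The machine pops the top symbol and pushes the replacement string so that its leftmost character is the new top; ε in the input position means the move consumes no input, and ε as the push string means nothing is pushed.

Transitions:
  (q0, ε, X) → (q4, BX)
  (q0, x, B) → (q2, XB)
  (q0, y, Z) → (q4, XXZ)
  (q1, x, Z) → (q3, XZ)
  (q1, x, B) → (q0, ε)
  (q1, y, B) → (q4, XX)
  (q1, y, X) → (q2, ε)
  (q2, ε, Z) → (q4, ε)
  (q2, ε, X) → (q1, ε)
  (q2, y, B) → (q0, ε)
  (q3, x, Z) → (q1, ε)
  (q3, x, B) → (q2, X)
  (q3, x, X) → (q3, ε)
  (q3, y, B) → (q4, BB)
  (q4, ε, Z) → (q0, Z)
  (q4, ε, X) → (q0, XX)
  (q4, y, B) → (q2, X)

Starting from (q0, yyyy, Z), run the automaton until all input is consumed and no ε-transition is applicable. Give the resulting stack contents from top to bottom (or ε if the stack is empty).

(q0, yyyy, Z)
  read y, top Z: go to q4, push XXZ → (q4, yyy, XXZ)
  ε-move, top X: go to q0, push XX → (q0, yyy, XXXZ)
  ε-move, top X: go to q4, push BX → (q4, yyy, BXXXZ)
  read y, top B: go to q2, push X → (q2, yy, XXXXZ)
  ε-move, top X: go to q1, push ε → (q1, yy, XXXZ)
  read y, top X: go to q2, push ε → (q2, y, XXZ)
  ε-move, top X: go to q1, push ε → (q1, y, XZ)
  read y, top X: go to q2, push ε → (q2, ε, Z)
  ε-move, top Z: go to q4, push ε → (q4, ε, ε)
All input consumed in state q4 with stack ε.

ε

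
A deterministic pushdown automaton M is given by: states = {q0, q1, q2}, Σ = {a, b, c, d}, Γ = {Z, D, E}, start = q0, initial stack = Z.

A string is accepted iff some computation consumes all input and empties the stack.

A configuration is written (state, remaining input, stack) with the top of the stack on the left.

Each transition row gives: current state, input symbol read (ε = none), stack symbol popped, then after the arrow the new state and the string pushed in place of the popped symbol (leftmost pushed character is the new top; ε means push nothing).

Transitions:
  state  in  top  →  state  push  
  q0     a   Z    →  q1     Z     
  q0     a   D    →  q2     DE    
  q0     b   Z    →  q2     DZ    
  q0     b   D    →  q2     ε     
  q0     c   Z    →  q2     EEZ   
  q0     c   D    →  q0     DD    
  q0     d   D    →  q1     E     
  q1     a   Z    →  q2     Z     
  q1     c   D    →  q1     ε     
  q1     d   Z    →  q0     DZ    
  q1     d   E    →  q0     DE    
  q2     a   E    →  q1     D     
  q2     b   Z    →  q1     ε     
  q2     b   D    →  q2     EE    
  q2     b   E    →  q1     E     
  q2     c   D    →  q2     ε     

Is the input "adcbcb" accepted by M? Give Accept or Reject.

Accept

(q0, adcbcb, Z)
  read a, top Z: go to q1, push Z → (q1, dcbcb, Z)
  read d, top Z: go to q0, push DZ → (q0, cbcb, DZ)
  read c, top D: go to q0, push DD → (q0, bcb, DDZ)
  read b, top D: go to q2, push ε → (q2, cb, DZ)
  read c, top D: go to q2, push ε → (q2, b, Z)
  read b, top Z: go to q1, push ε → (q1, ε, ε)
All input consumed and the stack is empty.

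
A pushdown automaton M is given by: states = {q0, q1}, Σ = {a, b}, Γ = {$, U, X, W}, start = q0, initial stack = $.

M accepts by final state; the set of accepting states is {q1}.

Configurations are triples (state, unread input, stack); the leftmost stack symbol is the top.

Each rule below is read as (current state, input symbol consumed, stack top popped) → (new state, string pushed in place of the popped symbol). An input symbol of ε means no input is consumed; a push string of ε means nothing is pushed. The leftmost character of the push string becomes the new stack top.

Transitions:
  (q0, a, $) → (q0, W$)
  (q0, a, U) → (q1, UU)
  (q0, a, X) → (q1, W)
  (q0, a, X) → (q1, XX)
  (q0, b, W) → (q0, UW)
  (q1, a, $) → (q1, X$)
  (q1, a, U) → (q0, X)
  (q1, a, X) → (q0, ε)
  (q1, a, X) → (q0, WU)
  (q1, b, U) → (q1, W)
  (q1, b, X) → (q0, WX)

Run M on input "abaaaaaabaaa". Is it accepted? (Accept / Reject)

One accepting computation: (q0, abaaaaaabaaa, $) ⊢ (q0, baaaaaabaaa, W$) ⊢ (q0, aaaaaabaaa, UW$) ⊢ (q1, aaaaabaaa, UUW$) ⊢ (q0, aaaabaaa, XUW$) ⊢ (q1, aaabaaa, XXUW$) ⊢ (q0, aabaaa, XUW$) ⊢ (q1, abaaa, XXUW$) ⊢ (q0, baaa, WUXUW$) ⊢ (q0, aaa, UWUXUW$) ⊢ (q1, aa, UUWUXUW$) ⊢ (q0, a, XUWUXUW$) ⊢ (q1, ε, WUWUXUW$)
All input consumed and state q1 ∈ F.

Accept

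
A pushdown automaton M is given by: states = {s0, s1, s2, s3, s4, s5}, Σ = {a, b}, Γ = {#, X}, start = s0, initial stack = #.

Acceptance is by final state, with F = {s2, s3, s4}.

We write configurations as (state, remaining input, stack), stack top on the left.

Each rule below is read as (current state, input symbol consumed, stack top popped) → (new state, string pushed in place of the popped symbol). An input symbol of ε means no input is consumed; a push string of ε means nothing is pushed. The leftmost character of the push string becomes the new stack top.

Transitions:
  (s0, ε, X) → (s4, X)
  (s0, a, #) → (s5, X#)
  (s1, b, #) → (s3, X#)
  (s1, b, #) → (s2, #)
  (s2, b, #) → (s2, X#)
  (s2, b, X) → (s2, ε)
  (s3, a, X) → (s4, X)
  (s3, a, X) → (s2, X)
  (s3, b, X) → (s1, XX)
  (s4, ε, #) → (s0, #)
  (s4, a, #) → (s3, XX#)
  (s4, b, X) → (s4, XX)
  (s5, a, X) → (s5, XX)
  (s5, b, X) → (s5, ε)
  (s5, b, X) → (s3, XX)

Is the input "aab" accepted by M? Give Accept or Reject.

Accept

One accepting computation: (s0, aab, #) ⊢ (s5, ab, X#) ⊢ (s5, b, XX#) ⊢ (s3, ε, XXX#)
All input consumed and state s3 ∈ F.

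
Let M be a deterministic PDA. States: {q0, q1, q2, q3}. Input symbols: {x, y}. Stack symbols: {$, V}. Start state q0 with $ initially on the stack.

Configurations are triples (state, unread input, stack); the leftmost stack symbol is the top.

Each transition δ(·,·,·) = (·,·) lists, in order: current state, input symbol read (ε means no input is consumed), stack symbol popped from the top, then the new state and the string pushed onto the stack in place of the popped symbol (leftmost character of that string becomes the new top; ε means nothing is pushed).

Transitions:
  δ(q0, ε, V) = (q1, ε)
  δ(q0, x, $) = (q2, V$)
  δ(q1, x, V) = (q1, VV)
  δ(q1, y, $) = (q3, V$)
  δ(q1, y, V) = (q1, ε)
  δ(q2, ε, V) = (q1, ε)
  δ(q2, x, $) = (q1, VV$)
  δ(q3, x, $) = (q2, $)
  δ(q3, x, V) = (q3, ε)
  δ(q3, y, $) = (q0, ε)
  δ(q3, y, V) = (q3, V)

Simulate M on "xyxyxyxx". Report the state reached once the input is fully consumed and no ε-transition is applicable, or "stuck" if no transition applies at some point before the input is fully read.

(q0, xyxyxyxx, $)
  read x, top $: go to q2, push V$ → (q2, yxyxyxx, V$)
  ε-move, top V: go to q1, push ε → (q1, yxyxyxx, $)
  read y, top $: go to q3, push V$ → (q3, xyxyxx, V$)
  read x, top V: go to q3, push ε → (q3, yxyxx, $)
  read y, top $: go to q0, push ε → (q0, xyxx, ε)
No transition for (q0, x, top ε); M blocks with input xyxx remaining.

stuck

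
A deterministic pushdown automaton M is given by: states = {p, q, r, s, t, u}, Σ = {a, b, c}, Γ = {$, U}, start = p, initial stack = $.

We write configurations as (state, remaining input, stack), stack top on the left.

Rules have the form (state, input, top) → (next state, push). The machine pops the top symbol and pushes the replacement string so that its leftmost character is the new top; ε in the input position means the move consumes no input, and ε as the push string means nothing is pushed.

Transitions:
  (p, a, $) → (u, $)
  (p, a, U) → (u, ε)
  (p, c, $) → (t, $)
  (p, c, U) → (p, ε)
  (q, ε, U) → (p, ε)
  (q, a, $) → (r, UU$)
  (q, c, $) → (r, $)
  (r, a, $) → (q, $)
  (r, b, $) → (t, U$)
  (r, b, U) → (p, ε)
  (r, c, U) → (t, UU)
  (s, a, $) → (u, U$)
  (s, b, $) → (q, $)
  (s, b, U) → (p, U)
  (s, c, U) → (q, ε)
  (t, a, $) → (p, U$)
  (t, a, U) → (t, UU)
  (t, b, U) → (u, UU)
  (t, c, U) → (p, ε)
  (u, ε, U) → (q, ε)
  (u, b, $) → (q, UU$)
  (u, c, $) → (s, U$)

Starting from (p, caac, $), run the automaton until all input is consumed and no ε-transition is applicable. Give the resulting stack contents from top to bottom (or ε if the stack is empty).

U$

(p, caac, $)
  read c, top $: go to t, push $ → (t, aac, $)
  read a, top $: go to p, push U$ → (p, ac, U$)
  read a, top U: go to u, push ε → (u, c, $)
  read c, top $: go to s, push U$ → (s, ε, U$)
All input consumed in state s with stack U$.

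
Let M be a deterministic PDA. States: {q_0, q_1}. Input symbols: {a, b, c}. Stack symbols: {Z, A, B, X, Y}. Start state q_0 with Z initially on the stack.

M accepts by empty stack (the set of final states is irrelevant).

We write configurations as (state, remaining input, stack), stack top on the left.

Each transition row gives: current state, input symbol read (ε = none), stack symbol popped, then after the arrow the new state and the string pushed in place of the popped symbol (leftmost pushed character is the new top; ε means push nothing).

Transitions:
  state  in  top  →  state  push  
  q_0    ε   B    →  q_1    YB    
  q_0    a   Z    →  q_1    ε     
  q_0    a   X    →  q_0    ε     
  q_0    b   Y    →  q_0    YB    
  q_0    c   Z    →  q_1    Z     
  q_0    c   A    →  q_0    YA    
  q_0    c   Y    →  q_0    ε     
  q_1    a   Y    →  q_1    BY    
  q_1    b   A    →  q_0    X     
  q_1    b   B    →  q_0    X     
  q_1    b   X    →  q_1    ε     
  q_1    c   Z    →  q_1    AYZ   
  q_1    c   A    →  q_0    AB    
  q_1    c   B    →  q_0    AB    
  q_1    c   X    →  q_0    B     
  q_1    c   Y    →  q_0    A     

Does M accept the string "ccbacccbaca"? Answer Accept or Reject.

Accept

(q_0, ccbacccbaca, Z)
  read c, top Z: go to q_1, push Z → (q_1, cbacccbaca, Z)
  read c, top Z: go to q_1, push AYZ → (q_1, bacccbaca, AYZ)
  read b, top A: go to q_0, push X → (q_0, acccbaca, XYZ)
  read a, top X: go to q_0, push ε → (q_0, cccbaca, YZ)
  read c, top Y: go to q_0, push ε → (q_0, ccbaca, Z)
  read c, top Z: go to q_1, push Z → (q_1, cbaca, Z)
  read c, top Z: go to q_1, push AYZ → (q_1, baca, AYZ)
  read b, top A: go to q_0, push X → (q_0, aca, XYZ)
  read a, top X: go to q_0, push ε → (q_0, ca, YZ)
  read c, top Y: go to q_0, push ε → (q_0, a, Z)
  read a, top Z: go to q_1, push ε → (q_1, ε, ε)
All input consumed and the stack is empty.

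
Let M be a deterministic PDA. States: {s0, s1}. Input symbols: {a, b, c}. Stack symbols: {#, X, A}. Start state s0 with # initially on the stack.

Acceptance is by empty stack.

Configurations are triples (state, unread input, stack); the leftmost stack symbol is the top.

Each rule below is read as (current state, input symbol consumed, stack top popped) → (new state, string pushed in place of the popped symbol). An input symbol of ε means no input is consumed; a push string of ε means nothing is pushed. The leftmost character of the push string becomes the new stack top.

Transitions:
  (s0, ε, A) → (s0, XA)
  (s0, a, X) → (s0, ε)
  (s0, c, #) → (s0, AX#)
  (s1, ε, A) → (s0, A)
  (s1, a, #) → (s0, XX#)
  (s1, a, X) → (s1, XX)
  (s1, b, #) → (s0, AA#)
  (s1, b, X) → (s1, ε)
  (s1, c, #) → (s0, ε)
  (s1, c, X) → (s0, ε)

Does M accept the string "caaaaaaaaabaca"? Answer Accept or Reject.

Reject

(s0, caaaaaaaaabaca, #)
  read c, top #: go to s0, push AX# → (s0, aaaaaaaaabaca, AX#)
  ε-move, top A: go to s0, push XA → (s0, aaaaaaaaabaca, XAX#)
  read a, top X: go to s0, push ε → (s0, aaaaaaaabaca, AX#)
  ε-move, top A: go to s0, push XA → (s0, aaaaaaaabaca, XAX#)
  read a, top X: go to s0, push ε → (s0, aaaaaaabaca, AX#)
  ε-move, top A: go to s0, push XA → (s0, aaaaaaabaca, XAX#)
  read a, top X: go to s0, push ε → (s0, aaaaaabaca, AX#)
  ε-move, top A: go to s0, push XA → (s0, aaaaaabaca, XAX#)
  read a, top X: go to s0, push ε → (s0, aaaaabaca, AX#)
  ε-move, top A: go to s0, push XA → (s0, aaaaabaca, XAX#)
  read a, top X: go to s0, push ε → (s0, aaaabaca, AX#)
  ε-move, top A: go to s0, push XA → (s0, aaaabaca, XAX#)
  read a, top X: go to s0, push ε → (s0, aaabaca, AX#)
  ε-move, top A: go to s0, push XA → (s0, aaabaca, XAX#)
  read a, top X: go to s0, push ε → (s0, aabaca, AX#)
  ε-move, top A: go to s0, push XA → (s0, aabaca, XAX#)
  read a, top X: go to s0, push ε → (s0, abaca, AX#)
  ε-move, top A: go to s0, push XA → (s0, abaca, XAX#)
  read a, top X: go to s0, push ε → (s0, baca, AX#)
  ε-move, top A: go to s0, push XA → (s0, baca, XAX#)
No transition applies at (s0, baca, XAX#); input not fully consumed.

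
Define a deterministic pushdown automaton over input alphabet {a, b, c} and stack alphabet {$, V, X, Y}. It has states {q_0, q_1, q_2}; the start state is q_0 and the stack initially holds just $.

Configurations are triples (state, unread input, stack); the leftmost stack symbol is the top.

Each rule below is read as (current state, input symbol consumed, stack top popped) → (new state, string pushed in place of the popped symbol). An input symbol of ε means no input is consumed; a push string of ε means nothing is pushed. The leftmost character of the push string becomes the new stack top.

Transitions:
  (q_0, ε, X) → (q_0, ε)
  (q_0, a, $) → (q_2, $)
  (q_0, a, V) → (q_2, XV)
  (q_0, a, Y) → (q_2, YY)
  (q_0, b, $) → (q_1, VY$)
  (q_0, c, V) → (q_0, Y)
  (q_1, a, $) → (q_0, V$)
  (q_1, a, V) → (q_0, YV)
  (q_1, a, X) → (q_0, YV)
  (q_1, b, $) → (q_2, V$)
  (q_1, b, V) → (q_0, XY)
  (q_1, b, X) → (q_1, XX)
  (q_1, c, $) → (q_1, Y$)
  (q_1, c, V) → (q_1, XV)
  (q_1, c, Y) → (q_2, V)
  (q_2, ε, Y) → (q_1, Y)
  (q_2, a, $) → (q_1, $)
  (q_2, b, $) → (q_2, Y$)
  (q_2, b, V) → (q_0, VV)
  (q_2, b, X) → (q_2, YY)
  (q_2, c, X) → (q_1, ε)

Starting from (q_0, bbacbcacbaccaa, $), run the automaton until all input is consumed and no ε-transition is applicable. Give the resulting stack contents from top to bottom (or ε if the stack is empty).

(q_0, bbacbcacbaccaa, $)
  read b, top $: go to q_1, push VY$ → (q_1, bacbcacbaccaa, VY$)
  read b, top V: go to q_0, push XY → (q_0, acbcacbaccaa, XYY$)
  ε-move, top X: go to q_0, push ε → (q_0, acbcacbaccaa, YY$)
  read a, top Y: go to q_2, push YY → (q_2, cbcacbaccaa, YYY$)
  ε-move, top Y: go to q_1, push Y → (q_1, cbcacbaccaa, YYY$)
  read c, top Y: go to q_2, push V → (q_2, bcacbaccaa, VYY$)
  read b, top V: go to q_0, push VV → (q_0, cacbaccaa, VVYY$)
  read c, top V: go to q_0, push Y → (q_0, acbaccaa, YVYY$)
  read a, top Y: go to q_2, push YY → (q_2, cbaccaa, YYVYY$)
  ε-move, top Y: go to q_1, push Y → (q_1, cbaccaa, YYVYY$)
  read c, top Y: go to q_2, push V → (q_2, baccaa, VYVYY$)
  read b, top V: go to q_0, push VV → (q_0, accaa, VVYVYY$)
  read a, top V: go to q_2, push XV → (q_2, ccaa, XVVYVYY$)
  read c, top X: go to q_1, push ε → (q_1, caa, VVYVYY$)
  read c, top V: go to q_1, push XV → (q_1, aa, XVVYVYY$)
  read a, top X: go to q_0, push YV → (q_0, a, YVVVYVYY$)
  read a, top Y: go to q_2, push YY → (q_2, ε, YYVVVYVYY$)
  ε-move, top Y: go to q_1, push Y → (q_1, ε, YYVVVYVYY$)
All input consumed in state q_1 with stack YYVVVYVYY$.

YYVVVYVYY$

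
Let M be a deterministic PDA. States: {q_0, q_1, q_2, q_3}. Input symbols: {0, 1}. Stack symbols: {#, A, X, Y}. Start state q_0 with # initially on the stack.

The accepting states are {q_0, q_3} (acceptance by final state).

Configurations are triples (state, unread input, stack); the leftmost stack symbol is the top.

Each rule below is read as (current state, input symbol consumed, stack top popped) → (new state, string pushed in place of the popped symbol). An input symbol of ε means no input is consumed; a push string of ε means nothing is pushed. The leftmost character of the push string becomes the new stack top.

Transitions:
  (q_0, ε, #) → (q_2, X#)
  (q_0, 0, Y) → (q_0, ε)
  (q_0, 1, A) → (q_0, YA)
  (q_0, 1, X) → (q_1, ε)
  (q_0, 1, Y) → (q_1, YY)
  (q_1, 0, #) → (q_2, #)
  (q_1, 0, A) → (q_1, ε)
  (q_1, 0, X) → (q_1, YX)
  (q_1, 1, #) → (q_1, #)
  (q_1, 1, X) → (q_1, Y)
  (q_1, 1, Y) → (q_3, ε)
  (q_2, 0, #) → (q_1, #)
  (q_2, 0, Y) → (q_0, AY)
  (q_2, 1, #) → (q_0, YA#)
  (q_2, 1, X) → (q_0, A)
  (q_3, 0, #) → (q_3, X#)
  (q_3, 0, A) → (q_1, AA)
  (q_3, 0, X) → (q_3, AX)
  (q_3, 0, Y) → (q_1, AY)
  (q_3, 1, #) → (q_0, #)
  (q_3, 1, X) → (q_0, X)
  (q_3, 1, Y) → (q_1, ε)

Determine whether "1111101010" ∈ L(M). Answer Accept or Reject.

(q_0, 1111101010, #)
  ε-move, top #: go to q_2, push X# → (q_2, 1111101010, X#)
  read 1, top X: go to q_0, push A → (q_0, 111101010, A#)
  read 1, top A: go to q_0, push YA → (q_0, 11101010, YA#)
  read 1, top Y: go to q_1, push YY → (q_1, 1101010, YYA#)
  read 1, top Y: go to q_3, push ε → (q_3, 101010, YA#)
  read 1, top Y: go to q_1, push ε → (q_1, 01010, A#)
  read 0, top A: go to q_1, push ε → (q_1, 1010, #)
  read 1, top #: go to q_1, push # → (q_1, 010, #)
  read 0, top #: go to q_2, push # → (q_2, 10, #)
  read 1, top #: go to q_0, push YA# → (q_0, 0, YA#)
  read 0, top Y: go to q_0, push ε → (q_0, ε, A#)
All input consumed; state q_0 ∈ F.

Accept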